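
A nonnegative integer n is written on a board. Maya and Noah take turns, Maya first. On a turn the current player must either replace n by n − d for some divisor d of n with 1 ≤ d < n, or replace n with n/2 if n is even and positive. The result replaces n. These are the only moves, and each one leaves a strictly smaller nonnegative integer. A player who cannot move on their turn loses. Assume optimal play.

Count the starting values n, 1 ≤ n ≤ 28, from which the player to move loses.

14

Work bottom-up. With no move the player to move loses. Otherwise the position is W if at least one move leads to an L position for the opponent, and L if every move leads to a W.
n=0: no move → L
n=1: no move → L
n=2: W (go to 1, an L position)
n=3: L (sole option 2(W) is W)
n=4: W (go to 3, an L position)
n=5: L (sole option 4(W) is W)
n=6: W (go to 3, an L position)
n=7: L (sole option 6(W) is W)
n=8: W (go to 7, an L position)
n=9: L (options 6(W), 8(W) are all W)
n=10: W (go to 5, an L position)
n=11: L (sole option 10(W) is W)
n=12: W (go to 9, an L position)
n=13: L (sole option 12(W) is W)
n=14: W (go to 7, an L position)
n=15: L (options 10(W), 12(W), 14(W) are all W)
n=16: W (go to 15, an L position)
n=17: L (sole option 16(W) is W)
n=18: W (go to 9, an L position)
n=19: L (sole option 18(W) is W)
n=20: W (go to 15, an L position)
n=21: L (options 14(W), 18(W), 20(W) are all W)
n=22: W (go to 11, an L position)
n=23: L (sole option 22(W) is W)
n=24: W (go to 21, an L position)
n=25: L (options 20(W), 24(W) are all W)
n=26: W (go to 13, an L position)
n=27: L (options 18(W), 24(W), 26(W) are all W)
n=28: W (go to 21, an L position)
L entries with 1 ≤ n ≤ 28 (n=0 is outside the asked range and is not counted): n = 1, 3, 5, 7, 9, 11, 13, 15, 17, 19, 21, 23, 25, 27; that makes 14.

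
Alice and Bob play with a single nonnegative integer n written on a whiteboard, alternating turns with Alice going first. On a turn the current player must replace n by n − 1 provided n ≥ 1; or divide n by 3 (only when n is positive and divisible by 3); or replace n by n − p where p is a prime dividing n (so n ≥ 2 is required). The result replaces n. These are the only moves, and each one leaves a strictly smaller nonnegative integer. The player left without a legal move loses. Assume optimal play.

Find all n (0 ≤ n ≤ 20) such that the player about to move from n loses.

Use the standard recursion: the mover loses at a terminal position; elsewhere, the mover wins exactly when some move hands the opponent an L position.
n=0: no move → L
n=1: W (go to 0, an L position)
n=2: W (go to 0, an L position)
n=3: W (go to 0, an L position)
n=4: L (options 2(W), 3(W) are all W)
n=5: W (go to 0, an L position)
n=6: W (go to 4, an L position)
n=7: W (go to 0, an L position)
n=8: L (options 6(W), 7(W) are all W)
n=9: W (go to 8, an L position)
n=10: W (go to 8, an L position)
n=11: W (go to 0, an L position)
n=12: W (go to 4, an L position)
n=13: W (go to 0, an L position)
n=14: L (options 7(W), 12(W), 13(W) are all W)
n=15: W (go to 14, an L position)
n=16: W (go to 14, an L position)
n=17: W (go to 0, an L position)
n=18: L (options 6(W), 15(W), 16(W), 17(W) are all W)
n=19: W (go to 0, an L position)
n=20: W (go to 18, an L position)
The losing starting values of n are exactly the entries labelled L in this table (5 of them).

0, 4, 8, 14, 18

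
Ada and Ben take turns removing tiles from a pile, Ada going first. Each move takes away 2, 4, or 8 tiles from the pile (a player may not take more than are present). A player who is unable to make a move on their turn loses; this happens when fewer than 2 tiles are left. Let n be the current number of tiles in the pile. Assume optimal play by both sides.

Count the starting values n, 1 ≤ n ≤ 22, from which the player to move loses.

7

Work bottom-up. With no move the player to move loses. Otherwise the position is W if at least one move leads to an L position for the opponent, and L if every move leads to a W.
n=0: no move → L
n=1: no move → L
n=2: reaches L-position 0 → W
n=3: reaches L-position 1 → W
n=4: reaches L-position 0 → W
n=5: reaches L-position 1 → W
n=6: only reaches 4(W), 2(W), all W → L
n=7: only reaches 5(W), 3(W), all W → L
n=8: reaches L-position 6 → W
n=9: reaches L-position 7 → W
n=10: reaches L-position 6 → W
n=11: reaches L-position 7 → W
n=12: only reaches 10(W), 8(W), 4(W), all W → L
n=13: only reaches 11(W), 9(W), 5(W), all W → L
n=14: reaches L-position 12 → W
n=15: reaches L-position 13 → W
n=16: reaches L-position 12 → W
n=17: reaches L-position 13 → W
n=18: only reaches 16(W), 14(W), 10(W), all W → L
n=19: only reaches 17(W), 15(W), 11(W), all W → L
n=20: reaches L-position 18 → W
n=21: reaches L-position 19 → W
n=22: reaches L-position 18 → W
L entries with 1 ≤ n ≤ 22 (n=0 is outside the asked range and is not counted): n = 1, 6, 7, 12, 13, 18, 19; that makes 7.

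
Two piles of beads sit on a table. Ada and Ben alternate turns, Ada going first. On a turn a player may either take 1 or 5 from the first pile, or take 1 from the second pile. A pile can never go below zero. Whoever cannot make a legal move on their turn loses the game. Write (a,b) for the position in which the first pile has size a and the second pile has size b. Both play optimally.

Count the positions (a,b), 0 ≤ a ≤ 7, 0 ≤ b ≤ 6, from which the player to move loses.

Positions with no move are L. A position that does have a move is losing for the player to move precisely when every available move leads to a winning position for the opponent. Fill in the labels:
Every move lowers a or b (never raises either), so fill the grid row by row in increasing a, and left to right within a row: each cell's successors are then already labelled.
      b=0  b=1  b=2  b=3  b=4  b=5  b=6
a=0:    L    W    L    W    L    W    L
a=1:    W    L    W    L    W    L    W
a=2:    L    W    L    W    L    W    L
a=3:    W    L    W    L    W    L    W
a=4:    L    W    L    W    L    W    L
a=5:    W    L    W    L    W    L    W
a=6:    L    W    L    W    L    W    L
a=7:    W    L    W    L    W    L    W
Cells with no legal move (terminal, hence L): (0,0).
The remaining L cells, each justified by listing all of its moves:
(0,2): only reaches (0,1)(W), which is W → L
(0,4): only reaches (0,3)(W), which is W → L
(0,6): only reaches (0,5)(W), which is W → L
(1,1): only reaches (0,1)(W), (1,0)(W), all W → L
(1,3): only reaches (0,3)(W), (1,2)(W), all W → L
(1,5): only reaches (0,5)(W), (1,4)(W), all W → L
(2,0): only reaches (1,0)(W), which is W → L
(2,2): only reaches (1,2)(W), (2,1)(W), all W → L
(2,4): only reaches (1,4)(W), (2,3)(W), all W → L
(2,6): only reaches (1,6)(W), (2,5)(W), all W → L
(3,1): only reaches (2,1)(W), (3,0)(W), all W → L
(3,3): only reaches (2,3)(W), (3,2)(W), all W → L
(3,5): only reaches (2,5)(W), (3,4)(W), all W → L
(4,0): only reaches (3,0)(W), which is W → L
(4,2): only reaches (3,2)(W), (4,1)(W), all W → L
(4,4): only reaches (3,4)(W), (4,3)(W), all W → L
(4,6): only reaches (3,6)(W), (4,5)(W), all W → L
(5,1): only reaches (4,1)(W), (0,1)(W), (5,0)(W), all W → L
(5,3): only reaches (4,3)(W), (0,3)(W), (5,2)(W), all W → L
(5,5): only reaches (4,5)(W), (0,5)(W), (5,4)(W), all W → L
(6,0): only reaches (5,0)(W), (1,0)(W), all W → L
(6,2): only reaches (5,2)(W), (1,2)(W), (6,1)(W), all W → L
(6,4): only reaches (5,4)(W), (1,4)(W), (6,3)(W), all W → L
(6,6): only reaches (5,6)(W), (1,6)(W), (6,5)(W), all W → L
(7,1): only reaches (6,1)(W), (2,1)(W), (7,0)(W), all W → L
(7,3): only reaches (6,3)(W), (2,3)(W), (7,2)(W), all W → L
(7,5): only reaches (6,5)(W), (2,5)(W), (7,4)(W), all W → L
Every other cell has at least one move into one of the L cells above, so it is W.
L cells per row: a=0: 4, a=1: 3, a=2: 4, a=3: 3, a=4: 4, a=5: 3, a=6: 4, a=7: 3; total 28.

28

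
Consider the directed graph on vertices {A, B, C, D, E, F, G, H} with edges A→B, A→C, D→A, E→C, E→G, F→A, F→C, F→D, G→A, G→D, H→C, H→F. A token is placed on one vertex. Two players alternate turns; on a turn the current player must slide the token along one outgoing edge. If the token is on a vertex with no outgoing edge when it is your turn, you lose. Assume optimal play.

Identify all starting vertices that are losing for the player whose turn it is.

Compute win/loss labels from the base case upward. A position with no move is L. Any other position is W if it can reach an L in one move, else L.
Every edge goes from a vertex to one that appears earlier in the order B, C, A, D, F, H, G, E, so processing vertices in that order labels each vertex after all of its successors.
B: no outgoing edge → L
C: no outgoing edge → L
A: reaches L-position C → W
D: only reaches A(W), which is W → L
F: reaches L-position D → W
H: reaches L-position C → W
G: reaches L-position D → W
E: reaches L-position C → W
Reading off the rows marked L gives the requested list; there are 3 such vertices.

B, C, D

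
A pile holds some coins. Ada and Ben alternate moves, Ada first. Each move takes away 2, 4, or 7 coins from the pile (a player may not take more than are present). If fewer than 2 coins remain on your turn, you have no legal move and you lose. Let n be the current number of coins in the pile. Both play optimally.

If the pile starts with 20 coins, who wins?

Ada wins.

Work bottom-up. With no move the player to move loses. Otherwise the position is W if at least one move leads to an L position for the opponent, and L if every move leads to a W.
n=0: no move → L
n=1: no move → L
n=2: W (go to 0, an L position)
n=3: W (go to 1, an L position)
n=4: W (go to 0, an L position)
n=5: W (go to 1, an L position)
n=6: L (options 4(W), 2(W) are all W)
n=7: W (go to 0, an L position)
n=8: W (go to 6, an L position)
n=9: L (options 7(W), 5(W), 2(W) are all W)
n=10: W (go to 6, an L position)
n=11: W (go to 9, an L position)
n=12: L (options 10(W), 8(W), 5(W) are all W)
n=13: W (go to 9, an L position)
n=14: W (go to 12, an L position)
n=15: L (options 13(W), 11(W), 8(W) are all W)
n=16: W (go to 12, an L position)
n=17: W (go to 15, an L position)
n=18: L (options 16(W), 14(W), 11(W) are all W)
n=19: W (go to 15, an L position)
n=20: W (go to 18, an L position)
The starting position 20 is W: Ada should remove 2, leaving 18, handing over an L position.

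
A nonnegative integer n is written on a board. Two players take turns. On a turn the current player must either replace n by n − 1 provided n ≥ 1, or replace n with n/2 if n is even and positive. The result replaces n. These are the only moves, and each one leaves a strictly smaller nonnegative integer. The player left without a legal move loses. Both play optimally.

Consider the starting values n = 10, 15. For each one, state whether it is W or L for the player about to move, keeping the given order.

10: W, 15: L

Classify positions by backward induction: terminal positions (no move available) are L. From any other position, the mover wins iff some move reaches an L.
n=0: no move → L
n=1: can move to 0, which is L ⇒ W
n=2: the only move is to 1(W), a W ⇒ L
n=3: can move to 2, which is L ⇒ W
n=4: can move to 2, which is L ⇒ W
n=5: the only move is to 4(W), a W ⇒ L
n=6: can move to 5, which is L ⇒ W
n=7: the only move is to 6(W), a W ⇒ L
n=8: can move to 7, which is L ⇒ W
n=9: the only move is to 8(W), a W ⇒ L
n=10: can move to 5, which is L ⇒ W
n=11: the only move is to 10(W), a W ⇒ L
n=12: can move to 11, which is L ⇒ W
n=13: the only move is to 12(W), a W ⇒ L
n=14: can move to 7, which is L ⇒ W
n=15: the only move is to 14(W), a W ⇒ L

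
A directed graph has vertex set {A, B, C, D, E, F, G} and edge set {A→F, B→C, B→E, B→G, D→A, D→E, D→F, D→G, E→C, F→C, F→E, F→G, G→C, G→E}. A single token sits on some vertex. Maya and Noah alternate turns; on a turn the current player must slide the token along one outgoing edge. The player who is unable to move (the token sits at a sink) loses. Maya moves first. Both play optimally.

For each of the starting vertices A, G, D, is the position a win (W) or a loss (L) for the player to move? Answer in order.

A: L, G: W, D: W

Label each position W (a win for the player to move) or L (a loss). A position with no legal move is L; any other position is W exactly when some move reaches an L, and L when every move reaches a W.
Every edge goes from a vertex to one that appears earlier in the order C, E, G, B, F, A, D, so processing vertices in that order labels each vertex after all of its successors.
C: no outgoing edge → L
E: →C(L), so W
G: →C(L), so W
B: →C(L), so W
F: →C(L), so W
A: →F(W) only, which is W, so L
D: →A(L), so W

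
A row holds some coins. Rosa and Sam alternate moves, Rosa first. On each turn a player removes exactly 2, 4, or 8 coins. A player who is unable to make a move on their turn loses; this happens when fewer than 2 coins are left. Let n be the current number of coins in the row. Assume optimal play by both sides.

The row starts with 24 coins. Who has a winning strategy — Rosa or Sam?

Sam wins.

Work bottom-up. With no move the player to move loses. Otherwise the position is W if at least one move leads to an L position for the opponent, and L if every move leads to a W.
n=0: no move → L
n=1: no move → L
n=2: W (go to 0, an L position)
n=3: W (go to 1, an L position)
n=4: W (go to 0, an L position)
n=5: W (go to 1, an L position)
n=6: L (options 4(W), 2(W) are all W)
n=7: L (options 5(W), 3(W) are all W)
n=8: W (go to 6, an L position)
n=9: W (go to 7, an L position)
n=10: W (go to 6, an L position)
n=11: W (go to 7, an L position)
n=12: L (options 10(W), 8(W), 4(W) are all W)
n=13: L (options 11(W), 9(W), 5(W) are all W)
n=14: W (go to 12, an L position)
n=15: W (go to 13, an L position)
n=16: W (go to 12, an L position)
n=17: W (go to 13, an L position)
n=18: L (options 16(W), 14(W), 10(W) are all W)
n=19: L (options 17(W), 15(W), 11(W) are all W)
n=20: W (go to 18, an L position)
n=21: W (go to 19, an L position)
n=22: W (go to 18, an L position)
n=23: W (go to 19, an L position)
n=24: L (options 22(W), 20(W), 16(W) are all W)
The starting position 24 is L: whatever Rosa does, the opponent receives a W position.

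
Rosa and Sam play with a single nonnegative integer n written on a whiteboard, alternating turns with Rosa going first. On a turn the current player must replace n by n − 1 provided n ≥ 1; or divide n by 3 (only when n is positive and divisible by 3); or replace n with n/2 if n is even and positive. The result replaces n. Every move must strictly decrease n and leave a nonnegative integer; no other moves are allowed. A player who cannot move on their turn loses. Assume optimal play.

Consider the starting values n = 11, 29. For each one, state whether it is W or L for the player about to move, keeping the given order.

Use the standard recursion: the mover loses at a terminal position; elsewhere, the mover wins exactly when some move hands the opponent an L position.
n=0: no move → L
n=1: can move to 0, which is L ⇒ W
n=2: the only move is to 1(W), a W ⇒ L
n=3: can move to 2, which is L ⇒ W
n=4: can move to 2, which is L ⇒ W
n=5: the only move is to 4(W), a W ⇒ L
n=6: can move to 2, which is L ⇒ W
n=7: the only move is to 6(W), a W ⇒ L
n=8: can move to 7, which is L ⇒ W
n=9: moves to 3(W), 8(W); every one is W ⇒ L
n=10: can move to 5, which is L ⇒ W
n=11: the only move is to 10(W), a W ⇒ L
n=12: can move to 11, which is L ⇒ W
n=13: the only move is to 12(W), a W ⇒ L
n=14: can move to 7, which is L ⇒ W
n=15: can move to 5, which is L ⇒ W
n=16: moves to 8(W), 15(W); every one is W ⇒ L
n=17: can move to 16, which is L ⇒ W
n=18: can move to 9, which is L ⇒ W
n=19: the only move is to 18(W), a W ⇒ L
n=20: can move to 19, which is L ⇒ W
n=21: can move to 7, which is L ⇒ W
n=22: can move to 11, which is L ⇒ W
n=23: the only move is to 22(W), a W ⇒ L
n=24: can move to 23, which is L ⇒ W
n=25: the only move is to 24(W), a W ⇒ L
n=26: can move to 13, which is L ⇒ W
n=27: can move to 9, which is L ⇒ W
n=28: moves to 14(W), 27(W); every one is W ⇒ L
n=29: can move to 28, which is L ⇒ W

11: L, 29: W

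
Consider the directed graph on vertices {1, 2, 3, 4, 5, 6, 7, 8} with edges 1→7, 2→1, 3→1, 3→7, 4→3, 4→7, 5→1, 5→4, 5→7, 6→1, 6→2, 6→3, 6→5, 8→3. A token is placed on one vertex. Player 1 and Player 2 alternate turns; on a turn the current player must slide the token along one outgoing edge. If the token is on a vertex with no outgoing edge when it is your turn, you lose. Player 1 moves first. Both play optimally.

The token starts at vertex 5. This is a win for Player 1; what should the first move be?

Compute win/loss labels from the base case upward. A position with no move is L. Any other position is W if it can reach an L in one move, else L.
Every edge goes from a vertex to one that appears earlier in the order 7, 1, 3, 4, 5, 2, 8, 6, so processing vertices in that order labels each vertex after all of its successors.
7: no outgoing edge → L
1: W (go to 7, an L position)
3: W (go to 7, an L position)
4: W (go to 7, an L position)
5: W (go to 7, an L position)
2: L (sole option 1(W) is W)
8: L (sole option 3(W) is W)
6: W (go to 2, an L position)
From 5, the L positions reachable in one move are: 7.

Move to 7.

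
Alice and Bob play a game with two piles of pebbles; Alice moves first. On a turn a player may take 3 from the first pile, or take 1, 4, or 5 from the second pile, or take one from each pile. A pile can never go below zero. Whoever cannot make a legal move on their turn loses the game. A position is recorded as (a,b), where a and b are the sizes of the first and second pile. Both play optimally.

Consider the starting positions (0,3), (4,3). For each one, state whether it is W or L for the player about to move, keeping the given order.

Work bottom-up. With no move the player to move loses. Otherwise the position is W if at least one move leads to an L position for the opponent, and L if every move leads to a W.
No move ever increases a pile, so every position that can arise here has a ≤ 4 and b ≤ 3; it is enough to label the cells with 0 ≤ a ≤ 4 and 0 ≤ b ≤ 3.
Every move lowers a or b (never raises either), so fill the grid row by row in increasing a, and left to right within a row: each cell's successors are then already labelled.
      b=0  b=1  b=2  b=3
a=0:    L    W    L    W
a=1:    L    W    L    W
a=2:    L    W    L    W
a=3:    W    W    W    W
a=4:    W    L    W    L
Cells with no legal move (terminal, hence L): (0,0), (1,0), (2,0).
The remaining L cells, each justified by listing all of its moves:
(0,2): only reaches (0,1)(W), which is W → L
(1,2): only reaches (1,1)(W), (0,1)(W), all W → L
(2,2): only reaches (2,1)(W), (1,1)(W), all W → L
(4,1): only reaches (1,1)(W), (4,0)(W), (3,0)(W), all W → L
(4,3): only reaches (1,3)(W), (4,2)(W), (3,2)(W), all W → L
Every other cell has at least one move into one of the L cells above, so it is W.
(0,3): the move to (0,2) reaches an L cell, so W
(4,3): one of the L cells justified above, so L

(0,3): W, (4,3): L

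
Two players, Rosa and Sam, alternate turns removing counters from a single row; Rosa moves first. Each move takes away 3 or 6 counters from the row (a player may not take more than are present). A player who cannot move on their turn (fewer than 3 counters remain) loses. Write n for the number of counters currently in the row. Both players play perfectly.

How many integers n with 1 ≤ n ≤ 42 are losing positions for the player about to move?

14

Positions with no move are L. A position that does have a move is losing for the player to move precisely when every available move leads to a winning position for the opponent. Fill in the labels:
n=0: no move → L
n=1: no move → L
n=2: no move → L
n=3: W (go to 0, an L position)
n=4: W (go to 1, an L position)
n=5: W (go to 2, an L position)
n=6: W (go to 0, an L position)
n=7: W (go to 1, an L position)
n=8: W (go to 2, an L position)
n=9: L (options 6(W), 3(W) are all W)
n=10: L (options 7(W), 4(W) are all W)
n=11: L (options 8(W), 5(W) are all W)
n=12: W (go to 9, an L position)
n=13: W (go to 10, an L position)
n=14: W (go to 11, an L position)
n=15: W (go to 9, an L position)
n=16: W (go to 10, an L position)
n=17: W (go to 11, an L position)
n=18: L (options 15(W), 12(W) are all W)
n=19: L (options 16(W), 13(W) are all W)
n=20: L (options 17(W), 14(W) are all W)
n=21: W (go to 18, an L position)
n=22: W (go to 19, an L position)
n=23: W (go to 20, an L position)
n=24: W (go to 18, an L position)
n=25: W (go to 19, an L position)
n=26: W (go to 20, an L position)
n=27: L (options 24(W), 21(W) are all W)
n=28: L (options 25(W), 22(W) are all W)
n=29: L (options 26(W), 23(W) are all W)
n=30: W (go to 27, an L position)
n=31: W (go to 28, an L position)
n=32: W (go to 29, an L position)
n=33: W (go to 27, an L position)
n=34: W (go to 28, an L position)
n=35: W (go to 29, an L position)
n=36: L (options 33(W), 30(W) are all W)
n=37: L (options 34(W), 31(W) are all W)
n=38: L (options 35(W), 32(W) are all W)
n=39: W (go to 36, an L position)
n=40: W (go to 37, an L position)
n=41: W (go to 38, an L position)
n=42: W (go to 36, an L position)
L entries with 1 ≤ n ≤ 42 (n=0 is outside the asked range and is not counted): n = 1, 2, 9, 10, 11, 18, 19, 20, 27, 28, 29, 36, 37, 38; that makes 14.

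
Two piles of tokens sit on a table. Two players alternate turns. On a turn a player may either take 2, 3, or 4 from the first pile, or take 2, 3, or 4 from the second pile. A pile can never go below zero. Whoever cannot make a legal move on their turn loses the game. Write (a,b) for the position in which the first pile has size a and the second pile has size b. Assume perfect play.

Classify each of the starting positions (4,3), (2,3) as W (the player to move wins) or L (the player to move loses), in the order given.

(4,3): W, (2,3): L

Classify positions by backward induction: terminal positions (no move available) are L. From any other position, the mover wins iff some move reaches an L.
No move ever increases a pile, so every position that can arise here has a ≤ 4 and b ≤ 3; it is enough to label the cells with 0 ≤ a ≤ 4 and 0 ≤ b ≤ 3.
Every move lowers a or b (never raises either), so fill the grid row by row in increasing a, and left to right within a row: each cell's successors are then already labelled.
      b=0  b=1  b=2  b=3
a=0:    L    L    W    W
a=1:    L    L    W    W
a=2:    W    W    L    L
a=3:    W    W    L    L
a=4:    W    W    W    W
Cells with no legal move (terminal, hence L): (0,0), (0,1), (1,0), (1,1).
The remaining L cells, each justified by listing all of its moves:
(2,2): moves to (0,2)(W), (2,0)(W); every one is W ⇒ L
(2,3): moves to (0,3)(W), (2,1)(W), (2,0)(W); every one is W ⇒ L
(3,2): moves to (1,2)(W), (0,2)(W), (3,0)(W); every one is W ⇒ L
(3,3): moves to (1,3)(W), (0,3)(W), (3,1)(W), (3,0)(W); every one is W ⇒ L
Every other cell has at least one move into one of the L cells above, so it is W.
(4,3): the move to (2,3) reaches an L cell, so W
(2,3): one of the L cells justified above, so L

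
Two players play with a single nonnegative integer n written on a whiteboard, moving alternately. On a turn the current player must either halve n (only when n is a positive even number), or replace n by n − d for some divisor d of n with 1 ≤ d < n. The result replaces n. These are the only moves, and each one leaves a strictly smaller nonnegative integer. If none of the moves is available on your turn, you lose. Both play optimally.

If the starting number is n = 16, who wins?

The first player wins.

Build the W/L table. Terminal = L. A non-terminal position is W if it has a move to some L; otherwise it is L.
n=0: no move → L
n=1: no move → L
n=2: reaches L-position 1 → W
n=3: only reaches 2(W), which is W → L
n=4: reaches L-position 3 → W
n=5: only reaches 4(W), which is W → L
n=6: reaches L-position 3 → W
n=7: only reaches 6(W), which is W → L
n=8: reaches L-position 7 → W
n=9: only reaches 6(W), 8(W), all W → L
n=10: reaches L-position 5 → W
n=11: only reaches 10(W), which is W → L
n=12: reaches L-position 9 → W
n=13: only reaches 12(W), which is W → L
n=14: reaches L-position 7 → W
n=15: only reaches 10(W), 12(W), 14(W), all W → L
n=16: reaches L-position 15 → W
From 16 the player to move can move to 15, reaching an L position.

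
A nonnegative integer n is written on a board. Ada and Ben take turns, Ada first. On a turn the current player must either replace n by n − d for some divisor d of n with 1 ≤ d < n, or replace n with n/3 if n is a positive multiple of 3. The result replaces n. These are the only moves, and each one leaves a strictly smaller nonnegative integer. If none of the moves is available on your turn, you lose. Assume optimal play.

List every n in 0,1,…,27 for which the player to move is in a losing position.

0, 1, 4, 7, 9, 11, 13, 15, 17, 19, 23, 25

Build the W/L table. Terminal = L. A non-terminal position is W if it has a move to some L; otherwise it is L.
n=0: no move → L
n=1: no move → L
n=2: →1(L), so W
n=3: →1(L), so W
n=4: →2(W), 3(W) — all W, so L
n=5: →4(L), so W
n=6: →4(L), so W
n=7: →6(W) only, which is W, so L
n=8: →4(L), so W
n=9: →3(W), 6(W), 8(W) — all W, so L
n=10: →9(L), so W
n=11: →10(W) only, which is W, so L
n=12: →4(L), so W
n=13: →12(W) only, which is W, so L
n=14: →7(L), so W
n=15: →5(W), 10(W), 12(W), 14(W) — all W, so L
n=16: →15(L), so W
n=17: →16(W) only, which is W, so L
n=18: →9(L), so W
n=19: →18(W) only, which is W, so L
n=20: →15(L), so W
n=21: →7(L), so W
n=22: →11(L), so W
n=23: →22(W) only, which is W, so L
n=24: →23(L), so W
n=25: →20(W), 24(W) — all W, so L
n=26: →13(L), so W
n=27: →9(L), so W
The losing starting values of n are exactly the entries labelled L in this table (12 of them).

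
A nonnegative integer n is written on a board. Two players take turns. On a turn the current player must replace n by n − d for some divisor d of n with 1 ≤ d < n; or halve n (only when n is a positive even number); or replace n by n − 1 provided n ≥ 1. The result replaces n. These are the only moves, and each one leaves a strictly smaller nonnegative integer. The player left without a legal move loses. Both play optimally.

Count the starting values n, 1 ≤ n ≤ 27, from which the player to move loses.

Positions with no move are L. A position that does have a move is losing for the player to move precisely when every available move leads to a winning position for the opponent. Fill in the labels:
n=0: no move → L
n=1: reaches L-position 0 → W
n=2: only reaches 1(W), which is W → L
n=3: reaches L-position 2 → W
n=4: reaches L-position 2 → W
n=5: only reaches 4(W), which is W → L
n=6: reaches L-position 5 → W
n=7: only reaches 6(W), which is W → L
n=8: reaches L-position 7 → W
n=9: only reaches 6(W), 8(W), all W → L
n=10: reaches L-position 5 → W
n=11: only reaches 10(W), which is W → L
n=12: reaches L-position 9 → W
n=13: only reaches 12(W), which is W → L
n=14: reaches L-position 7 → W
n=15: only reaches 10(W), 12(W), 14(W), all W → L
n=16: reaches L-position 15 → W
n=17: only reaches 16(W), which is W → L
n=18: reaches L-position 9 → W
n=19: only reaches 18(W), which is W → L
n=20: reaches L-position 15 → W
n=21: only reaches 14(W), 18(W), 20(W), all W → L
n=22: reaches L-position 11 → W
n=23: only reaches 22(W), which is W → L
n=24: reaches L-position 21 → W
n=25: only reaches 20(W), 24(W), all W → L
n=26: reaches L-position 13 → W
n=27: only reaches 18(W), 24(W), 26(W), all W → L
L entries with 1 ≤ n ≤ 27 (n=0 is outside the asked range and is not counted): n = 2, 5, 7, 9, 11, 13, 15, 17, 19, 21, 23, 25, 27; that makes 13.

13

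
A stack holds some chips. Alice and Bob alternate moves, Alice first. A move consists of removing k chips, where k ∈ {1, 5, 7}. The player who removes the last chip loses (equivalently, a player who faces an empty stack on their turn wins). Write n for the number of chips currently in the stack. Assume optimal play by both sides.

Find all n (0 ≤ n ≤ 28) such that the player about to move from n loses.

Work bottom-up. With no move the player to move wins. Otherwise the position is W if at least one move leads to an L position for the opponent, and L if every move leads to a W.
n=0: no move; the opponent has just taken the last chip and therefore loses → W
n=1: →0(W) only, which is W, so L
n=2: →1(L), so W
n=3: →2(W) only, which is W, so L
n=4: →3(L), so W
n=5: →4(W), 0(W) — all W, so L
n=6: →5(L), so W
n=7: →6(W), 2(W), 0(W) — all W, so L
n=8: →7(L), so W
n=9: →8(W), 4(W), 2(W) — all W, so L
n=10: →9(L), so W
n=11: →10(W), 6(W), 4(W) — all W, so L
n=12: →11(L), so W
n=13: →12(W), 8(W), 6(W) — all W, so L
n=14: →13(L), so W
n=15: →14(W), 10(W), 8(W) — all W, so L
n=16: →15(L), so W
n=17: →16(W), 12(W), 10(W) — all W, so L
n=18: →17(L), so W
n=19: →18(W), 14(W), 12(W) — all W, so L
n=20: →19(L), so W
n=21: →20(W), 16(W), 14(W) — all W, so L
n=22: →21(L), so W
n=23: →22(W), 18(W), 16(W) — all W, so L
n=24: →23(L), so W
n=25: →24(W), 20(W), 18(W) — all W, so L
n=26: →25(L), so W
n=27: →26(W), 22(W), 20(W) — all W, so L
n=28: →27(L), so W
The losing starting values of n are exactly the entries labelled L in this table (14 of them).

1, 3, 5, 7, 9, 11, 13, 15, 17, 19, 21, 23, 25, 27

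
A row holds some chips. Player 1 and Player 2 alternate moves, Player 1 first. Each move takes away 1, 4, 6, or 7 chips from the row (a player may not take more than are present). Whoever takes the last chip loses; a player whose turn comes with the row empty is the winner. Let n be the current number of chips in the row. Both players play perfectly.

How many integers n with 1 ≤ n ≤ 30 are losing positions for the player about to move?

Positions with no move are W. A position that does have a move is losing for the player to move precisely when every available move leads to a winning position for the opponent. Fill in the labels:
n=0: no move; the opponent has just taken the last chip and therefore loses → W
n=1: the only move is to 0(W), a W ⇒ L
n=2: can move to 1, which is L ⇒ W
n=3: the only move is to 2(W), a W ⇒ L
n=4: can move to 3, which is L ⇒ W
n=5: can move to 1, which is L ⇒ W
n=6: moves to 5(W), 2(W), 0(W); every one is W ⇒ L
n=7: can move to 6, which is L ⇒ W
n=8: can move to 1, which is L ⇒ W
n=9: can move to 3, which is L ⇒ W
n=10: can move to 6, which is L ⇒ W
n=11: moves to 10(W), 7(W), 5(W), 4(W); every one is W ⇒ L
n=12: can move to 11, which is L ⇒ W
n=13: can move to 6, which is L ⇒ W
n=14: moves to 13(W), 10(W), 8(W), 7(W); every one is W ⇒ L
n=15: can move to 14, which is L ⇒ W
n=16: moves to 15(W), 12(W), 10(W), 9(W); every one is W ⇒ L
n=17: can move to 16, which is L ⇒ W
n=18: can move to 14, which is L ⇒ W
n=19: moves to 18(W), 15(W), 13(W), 12(W); every one is W ⇒ L
n=20: can move to 19, which is L ⇒ W
n=21: can move to 14, which is L ⇒ W
n=22: can move to 16, which is L ⇒ W
n=23: can move to 19, which is L ⇒ W
n=24: moves to 23(W), 20(W), 18(W), 17(W); every one is W ⇒ L
n=25: can move to 24, which is L ⇒ W
n=26: can move to 19, which is L ⇒ W
n=27: moves to 26(W), 23(W), 21(W), 20(W); every one is W ⇒ L
n=28: can move to 27, which is L ⇒ W
n=29: moves to 28(W), 25(W), 23(W), 22(W); every one is W ⇒ L
n=30: can move to 29, which is L ⇒ W
L entries with 1 ≤ n ≤ 30 (the range starts at n=1): n = 1, 3, 6, 11, 14, 16, 19, 24, 27, 29; that makes 10.

10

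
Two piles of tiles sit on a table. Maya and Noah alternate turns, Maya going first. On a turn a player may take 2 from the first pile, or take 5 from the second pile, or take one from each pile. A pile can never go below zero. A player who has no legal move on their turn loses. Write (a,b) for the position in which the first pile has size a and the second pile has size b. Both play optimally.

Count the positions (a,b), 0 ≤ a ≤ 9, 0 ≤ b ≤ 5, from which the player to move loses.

26

Use the standard recursion: the mover loses at a terminal position; elsewhere, the mover wins exactly when some move hands the opponent an L position.
Every move lowers a or b (never raises either), so fill the grid row by row in increasing a, and left to right within a row: each cell's successors are then already labelled.
      b=0  b=1  b=2  b=3  b=4  b=5
a=0:    L    L    L    L    L    W
a=1:    L    W    W    W    W    W
a=2:    W    W    W    W    W    L
a=3:    W    L    L    L    L    L
a=4:    L    L    W    W    W    W
a=5:    L    W    W    W    W    W
a=6:    W    W    L    L    L    L
a=7:    W    L    L    W    W    W
a=8:    L    L    W    W    W    W
a=9:    L    W    W    L    L    W
Cells with no legal move (terminal, hence L): (0,0), (0,1), (0,2), (0,3), (0,4), (1,0).
The remaining L cells, each justified by listing all of its moves:
(2,5): moves to (0,5)(W), (2,0)(W), (1,4)(W); every one is W ⇒ L
(3,1): moves to (1,1)(W), (2,0)(W); every one is W ⇒ L
(3,2): moves to (1,2)(W), (2,1)(W); every one is W ⇒ L
(3,3): moves to (1,3)(W), (2,2)(W); every one is W ⇒ L
(3,4): moves to (1,4)(W), (2,3)(W); every one is W ⇒ L
(3,5): moves to (1,5)(W), (3,0)(W), (2,4)(W); every one is W ⇒ L
(4,0): the only move is to (2,0)(W), a W ⇒ L
(4,1): moves to (2,1)(W), (3,0)(W); every one is W ⇒ L
(5,0): the only move is to (3,0)(W), a W ⇒ L
(6,2): moves to (4,2)(W), (5,1)(W); every one is W ⇒ L
(6,3): moves to (4,3)(W), (5,2)(W); every one is W ⇒ L
(6,4): moves to (4,4)(W), (5,3)(W); every one is W ⇒ L
(6,5): moves to (4,5)(W), (6,0)(W), (5,4)(W); every one is W ⇒ L
(7,1): moves to (5,1)(W), (6,0)(W); every one is W ⇒ L
(7,2): moves to (5,2)(W), (6,1)(W); every one is W ⇒ L
(8,0): the only move is to (6,0)(W), a W ⇒ L
(8,1): moves to (6,1)(W), (7,0)(W); every one is W ⇒ L
(9,0): the only move is to (7,0)(W), a W ⇒ L
(9,3): moves to (7,3)(W), (8,2)(W); every one is W ⇒ L
(9,4): moves to (7,4)(W), (8,3)(W); every one is W ⇒ L
Every other cell has at least one move into one of the L cells above, so it is W.
L cells per row: a=0: 5, a=1: 1, a=2: 1, a=3: 5, a=4: 2, a=5: 1, a=6: 4, a=7: 2, a=8: 2, a=9: 3; total 26.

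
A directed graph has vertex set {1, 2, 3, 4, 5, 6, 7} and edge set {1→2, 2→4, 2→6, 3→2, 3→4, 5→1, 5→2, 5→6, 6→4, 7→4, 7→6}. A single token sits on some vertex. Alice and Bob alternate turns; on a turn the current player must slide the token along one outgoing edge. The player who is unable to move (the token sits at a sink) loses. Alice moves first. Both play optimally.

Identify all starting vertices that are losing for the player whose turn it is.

1, 4

Compute win/loss labels from the base case upward. A position with no move is L. Any other position is W if it can reach an L in one move, else L.
Every edge goes from a vertex to one that appears earlier in the order 4, 6, 2, 1, 5, 3, 7, so processing vertices in that order labels each vertex after all of its successors.
4: no outgoing edge → L
6: reaches L-position 4 → W
2: reaches L-position 4 → W
1: only reaches 2(W), which is W → L
5: reaches L-position 1 → W
3: reaches L-position 4 → W
7: reaches L-position 4 → W
Reading off the rows marked L gives the requested list; there are 2 such vertices.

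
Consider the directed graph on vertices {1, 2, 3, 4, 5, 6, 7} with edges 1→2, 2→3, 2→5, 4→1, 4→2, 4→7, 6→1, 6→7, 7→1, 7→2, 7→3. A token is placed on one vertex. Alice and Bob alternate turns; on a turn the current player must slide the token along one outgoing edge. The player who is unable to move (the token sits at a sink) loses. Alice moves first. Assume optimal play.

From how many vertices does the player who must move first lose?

Compute win/loss labels from the base case upward. A position with no move is L. Any other position is W if it can reach an L in one move, else L.
Every edge goes from a vertex to one that appears earlier in the order 5, 3, 2, 1, 7, 4, 6, so processing vertices in that order labels each vertex after all of its successors.
5: no outgoing edge → L
3: no outgoing edge → L
2: can move to 3, which is L ⇒ W
1: the only move is to 2(W), a W ⇒ L
7: can move to 1, which is L ⇒ W
4: can move to 1, which is L ⇒ W
6: can move to 1, which is L ⇒ W
The L vertices are 1, 3, 5; that is 3 in all.

3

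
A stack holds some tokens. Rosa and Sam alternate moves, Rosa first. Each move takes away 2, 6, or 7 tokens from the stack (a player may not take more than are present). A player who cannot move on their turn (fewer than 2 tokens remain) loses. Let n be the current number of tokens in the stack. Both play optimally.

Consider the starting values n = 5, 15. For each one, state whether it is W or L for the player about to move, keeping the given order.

Label each position W (a win for the player to move) or L (a loss). A position with no legal move is L; any other position is W exactly when some move reaches an L, and L when every move reaches a W.
n=0: no move → L
n=1: no move → L
n=2: can move to 0, which is L ⇒ W
n=3: can move to 1, which is L ⇒ W
n=4: the only move is to 2(W), a W ⇒ L
n=5: the only move is to 3(W), a W ⇒ L
n=6: can move to 4, which is L ⇒ W
n=7: can move to 5, which is L ⇒ W
n=8: can move to 1, which is L ⇒ W
n=9: moves to 7(W), 3(W), 2(W); every one is W ⇒ L
n=10: can move to 4, which is L ⇒ W
n=11: can move to 9, which is L ⇒ W
n=12: can move to 5, which is L ⇒ W
n=13: moves to 11(W), 7(W), 6(W); every one is W ⇒ L
n=14: moves to 12(W), 8(W), 7(W); every one is W ⇒ L
n=15: can move to 13, which is L ⇒ W

5: L, 15: W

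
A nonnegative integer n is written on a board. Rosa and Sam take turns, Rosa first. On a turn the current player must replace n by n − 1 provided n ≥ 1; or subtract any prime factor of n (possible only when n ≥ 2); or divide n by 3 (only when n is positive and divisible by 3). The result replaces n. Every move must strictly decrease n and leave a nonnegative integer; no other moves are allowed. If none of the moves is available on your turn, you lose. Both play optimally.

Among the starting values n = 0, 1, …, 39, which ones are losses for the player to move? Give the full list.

0, 4, 8, 14, 18, 22, 25, 27, 32, 35, 38

Use the standard recursion: the mover loses at a terminal position; elsewhere, the mover wins exactly when some move hands the opponent an L position.
n=0: no move → L
n=1: reaches L-position 0 → W
n=2: reaches L-position 0 → W
n=3: reaches L-position 0 → W
n=4: only reaches 2(W), 3(W), all W → L
n=5: reaches L-position 0 → W
n=6: reaches L-position 4 → W
n=7: reaches L-position 0 → W
n=8: only reaches 6(W), 7(W), all W → L
n=9: reaches L-position 8 → W
n=10: reaches L-position 8 → W
n=11: reaches L-position 0 → W
n=12: reaches L-position 4 → W
n=13: reaches L-position 0 → W
n=14: only reaches 7(W), 12(W), 13(W), all W → L
n=15: reaches L-position 14 → W
n=16: reaches L-position 14 → W
n=17: reaches L-position 0 → W
n=18: only reaches 6(W), 15(W), 16(W), 17(W), all W → L
n=19: reaches L-position 0 → W
n=20: reaches L-position 18 → W
n=21: reaches L-position 14 → W
n=22: only reaches 11(W), 20(W), 21(W), all W → L
n=23: reaches L-position 0 → W
n=24: reaches L-position 8 → W
n=25: only reaches 20(W), 24(W), all W → L
n=26: reaches L-position 25 → W
n=27: only reaches 9(W), 24(W), 26(W), all W → L
n=28: reaches L-position 27 → W
n=29: reaches L-position 0 → W
n=30: reaches L-position 25 → W
n=31: reaches L-position 0 → W
n=32: only reaches 30(W), 31(W), all W → L
n=33: reaches L-position 22 → W
n=34: reaches L-position 32 → W
n=35: only reaches 28(W), 30(W), 34(W), all W → L
n=36: reaches L-position 35 → W
n=37: reaches L-position 0 → W
n=38: only reaches 19(W), 36(W), 37(W), all W → L
n=39: reaches L-position 38 → W
The losing starting values of n are exactly the entries labelled L in this table (11 of them).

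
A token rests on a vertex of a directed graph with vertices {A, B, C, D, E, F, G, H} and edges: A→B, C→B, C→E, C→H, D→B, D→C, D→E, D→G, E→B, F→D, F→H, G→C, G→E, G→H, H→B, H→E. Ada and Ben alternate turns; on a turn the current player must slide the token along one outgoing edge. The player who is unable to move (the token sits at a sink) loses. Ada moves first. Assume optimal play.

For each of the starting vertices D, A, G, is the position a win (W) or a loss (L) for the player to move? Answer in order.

Work bottom-up. With no move the player to move loses. Otherwise the position is W if at least one move leads to an L position for the opponent, and L if every move leads to a W.
Every edge goes from a vertex to one that appears earlier in the order B, E, H, C, G, D, A, F, so processing vertices in that order labels each vertex after all of its successors.
B: no outgoing edge → L
E: reaches L-position B → W
H: reaches L-position B → W
C: reaches L-position B → W
G: only reaches C(W), H(W), E(W), all W → L
D: reaches L-position G → W
A: reaches L-position B → W
F: only reaches D(W), H(W), all W → L

D: W, A: W, G: L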